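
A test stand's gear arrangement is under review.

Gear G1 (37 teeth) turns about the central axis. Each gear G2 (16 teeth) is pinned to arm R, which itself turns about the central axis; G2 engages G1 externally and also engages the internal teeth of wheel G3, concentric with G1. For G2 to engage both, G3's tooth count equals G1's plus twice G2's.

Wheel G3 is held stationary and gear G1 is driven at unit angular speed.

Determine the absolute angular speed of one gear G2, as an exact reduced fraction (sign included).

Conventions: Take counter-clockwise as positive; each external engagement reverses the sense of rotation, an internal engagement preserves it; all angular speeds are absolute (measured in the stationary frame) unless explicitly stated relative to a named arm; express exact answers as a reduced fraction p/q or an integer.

recognized (axles ride arm R): planetary set, 37/16/69 teeth
ring teeth: 37 + 2·16 = 69
37(ω_sun−ω_arm) = −69(ω_ring−ω_arm),  ω_ring = 0, ω_sun = 1
37(1−ω_arm) = −69(0−ω_arm)  ⇒  106·ω_arm = 37  ⇒  ω_arm = 37/106
sun–planet mesh: 37·(1−37/106) = −16·(ω_p−ω_arm)  ⇒  ω_p−ω_arm = -2553/1696
ω_p = 37/106 − 2553/1696 = -37/32
exact speed ratio = -37/32

-37/32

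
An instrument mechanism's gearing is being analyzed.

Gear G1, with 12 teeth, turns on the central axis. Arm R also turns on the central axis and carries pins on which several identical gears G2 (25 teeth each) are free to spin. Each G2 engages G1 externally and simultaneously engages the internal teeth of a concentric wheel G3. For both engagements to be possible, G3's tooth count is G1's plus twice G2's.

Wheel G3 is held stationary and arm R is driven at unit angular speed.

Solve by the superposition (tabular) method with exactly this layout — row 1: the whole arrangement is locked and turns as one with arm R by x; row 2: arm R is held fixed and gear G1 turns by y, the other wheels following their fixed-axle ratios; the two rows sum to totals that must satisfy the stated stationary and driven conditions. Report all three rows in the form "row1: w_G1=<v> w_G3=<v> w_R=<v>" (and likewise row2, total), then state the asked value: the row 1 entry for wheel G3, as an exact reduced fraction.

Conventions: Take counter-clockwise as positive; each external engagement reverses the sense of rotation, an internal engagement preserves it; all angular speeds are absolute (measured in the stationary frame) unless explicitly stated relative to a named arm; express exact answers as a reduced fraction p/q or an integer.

topology: planetary set — G1 12T / G2 25T / G3 62T, arm = carrier (Willis)
row 1 (train locked, turned with arm): all members turn x
row 2 (arm held, sun turns y): ω_ring = −(12/62)·y, ω_arm = 0
boundary: total ω_ring = x − (12/62)·y = 0 and total ω_arm = x = 1  ⇒  y = 31/6, x = 1
row 2 ring = −(12/62)·31/6 = -1
totals (row 1 + row 2): sun 1 + 31/6 = 37/6, ring 1 + (-1) = 0, arm 1 + 0 = 1
asked cell (row1, ring) = 1

row1: w_G1=1 w_G3=1 w_R=1
row2: w_G1=31/6 w_G3=-1 w_R=0
total: w_G1=37/6 w_G3=0 w_R=1
asked value: 1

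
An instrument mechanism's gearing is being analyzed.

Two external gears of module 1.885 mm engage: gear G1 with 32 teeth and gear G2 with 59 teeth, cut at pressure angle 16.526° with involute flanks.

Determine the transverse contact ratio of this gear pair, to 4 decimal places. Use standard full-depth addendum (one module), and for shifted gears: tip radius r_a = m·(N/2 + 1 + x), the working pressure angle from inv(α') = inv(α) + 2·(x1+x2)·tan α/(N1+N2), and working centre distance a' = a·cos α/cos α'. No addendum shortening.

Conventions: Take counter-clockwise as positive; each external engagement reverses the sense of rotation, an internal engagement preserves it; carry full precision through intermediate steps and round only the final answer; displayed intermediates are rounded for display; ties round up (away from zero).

topology: single-mesh involute geometry — m = 1.885, 32T/59T pair
base radii: r_b1 = 28.914113, r_b2 = 53.310396
tip radii: r_a1 = 32.045000, r_a2 = 57.492500
no profile shift: α' = α, a' = a
action lengths: √(r_a1²−r_b1²) = 13.815067, √(r_a2²−r_b2²) = 21.526477
base pitch p_b = π·m·cos α = 5.677273
CR = (13.815067 + 21.526477 − 85.767500·sin 16.52600°)/5.677273 = 1.927852
contact ratio ≈ 1.9279

1.9279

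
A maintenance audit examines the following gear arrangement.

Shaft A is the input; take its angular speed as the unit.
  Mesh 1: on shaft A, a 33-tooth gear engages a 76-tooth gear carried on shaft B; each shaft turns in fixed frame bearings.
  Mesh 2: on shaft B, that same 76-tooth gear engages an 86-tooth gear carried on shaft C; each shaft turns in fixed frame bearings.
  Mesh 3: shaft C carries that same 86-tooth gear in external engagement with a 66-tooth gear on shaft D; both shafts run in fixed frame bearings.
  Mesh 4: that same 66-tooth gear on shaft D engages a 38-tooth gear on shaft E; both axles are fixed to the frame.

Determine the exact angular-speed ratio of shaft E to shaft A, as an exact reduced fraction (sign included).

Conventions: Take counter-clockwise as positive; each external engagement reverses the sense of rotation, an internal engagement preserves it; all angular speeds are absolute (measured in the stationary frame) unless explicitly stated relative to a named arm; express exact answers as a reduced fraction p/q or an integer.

class = fixed-axis compound train [4 meshes; 4 ratios multiply, 4 sense flips]
mesh 1 [33T→76T]: running ratio 33/76, sense −
mesh 2 [76T→86T]: running ratio 33/86, sense +
mesh 3 [86T→66T]: running ratio 1/2, sense −
mesh 4 [66T→38T]: running ratio 33/38, sense +
ω_out/ω_in = 33/38

33/38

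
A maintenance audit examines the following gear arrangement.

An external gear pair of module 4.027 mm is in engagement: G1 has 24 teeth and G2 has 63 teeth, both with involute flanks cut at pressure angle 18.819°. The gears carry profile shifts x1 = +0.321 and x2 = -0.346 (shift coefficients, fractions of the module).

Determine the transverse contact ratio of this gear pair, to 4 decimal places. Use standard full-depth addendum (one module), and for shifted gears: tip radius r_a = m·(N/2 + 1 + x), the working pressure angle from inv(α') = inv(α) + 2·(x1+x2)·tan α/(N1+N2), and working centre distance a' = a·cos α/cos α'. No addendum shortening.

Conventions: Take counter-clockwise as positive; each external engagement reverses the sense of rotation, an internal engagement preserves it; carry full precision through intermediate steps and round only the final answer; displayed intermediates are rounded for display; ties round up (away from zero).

topology: single-mesh involute geometry — m = 4.027, 24T/63T pair
base radii: r_b1 = 45.740712, r_b2 = 120.069369
tip radii: r_a1 = 53.643667, r_a2 = 129.484158
inv(α') = inv(18.819°) + 2·(+0.321-0.346)·tan α/(24+63) = 0.01214848  ⇒  α' = 18.72184°
a' = a·cos α / cos α' = 175.1745·cos 18.819°/cos 18.72184° = 175.073574
action lengths: √(r_a1²−r_b1²) = 28.025529, √(r_a2²−r_b2²) = 48.471577
base pitch p_b = π·m·cos α = 11.974890
CR = (28.025529 + 48.471577 − 175.073574·sin 18.72184°)/11.974890 = 1.695467
contact ratio ≈ 1.6955

1.6955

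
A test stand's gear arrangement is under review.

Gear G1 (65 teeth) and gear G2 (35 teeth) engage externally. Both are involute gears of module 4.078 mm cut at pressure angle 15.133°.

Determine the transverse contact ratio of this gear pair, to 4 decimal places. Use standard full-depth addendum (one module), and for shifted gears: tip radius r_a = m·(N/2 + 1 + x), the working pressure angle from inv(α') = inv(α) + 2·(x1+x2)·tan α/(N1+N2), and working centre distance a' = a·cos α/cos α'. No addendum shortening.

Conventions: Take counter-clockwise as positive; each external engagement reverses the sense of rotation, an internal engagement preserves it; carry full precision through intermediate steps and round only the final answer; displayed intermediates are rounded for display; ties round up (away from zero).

2.0560

recognized (one external pair, fixed centres): single-mesh tooth geometry, m = 4.078, N1 = 65, N2 = 35
base radii: r_b1 = 127.939008, r_b2 = 68.890235
tip radii: r_a1 = 136.613000, r_a2 = 75.443000
no profile shift: α' = α, a' = a
action lengths: √(r_a1²−r_b1²) = 47.903256, √(r_a2²−r_b2²) = 30.753565
base pitch p_b = π·m·cos α = 12.367146
CR = (47.903256 + 30.753565 − 203.900000·sin 15.13300°)/12.367146 = 2.055978
contact ratio ≈ 2.0560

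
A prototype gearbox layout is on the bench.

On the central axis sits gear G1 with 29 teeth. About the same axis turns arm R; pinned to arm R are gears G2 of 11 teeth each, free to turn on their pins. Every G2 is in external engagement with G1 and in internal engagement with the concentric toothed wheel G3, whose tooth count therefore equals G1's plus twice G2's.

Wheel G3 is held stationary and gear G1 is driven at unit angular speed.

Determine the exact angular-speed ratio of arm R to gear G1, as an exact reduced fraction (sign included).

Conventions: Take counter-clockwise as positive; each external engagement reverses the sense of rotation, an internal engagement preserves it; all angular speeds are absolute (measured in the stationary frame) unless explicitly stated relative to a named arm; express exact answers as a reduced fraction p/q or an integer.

planetary set (29T centre, 11T on arm, 51T internal) — Willis relation
ring teeth: 29 + 2·11 = 51
29(ω_sun−ω_arm) = −51(ω_ring−ω_arm),  ω_ring = 0, ω_sun = 1
29(1−ω_arm) = −51(0−ω_arm)  ⇒  80·ω_arm = 29  ⇒  ω_arm = 29/80
ω_out/ω_in = 29/80

29/80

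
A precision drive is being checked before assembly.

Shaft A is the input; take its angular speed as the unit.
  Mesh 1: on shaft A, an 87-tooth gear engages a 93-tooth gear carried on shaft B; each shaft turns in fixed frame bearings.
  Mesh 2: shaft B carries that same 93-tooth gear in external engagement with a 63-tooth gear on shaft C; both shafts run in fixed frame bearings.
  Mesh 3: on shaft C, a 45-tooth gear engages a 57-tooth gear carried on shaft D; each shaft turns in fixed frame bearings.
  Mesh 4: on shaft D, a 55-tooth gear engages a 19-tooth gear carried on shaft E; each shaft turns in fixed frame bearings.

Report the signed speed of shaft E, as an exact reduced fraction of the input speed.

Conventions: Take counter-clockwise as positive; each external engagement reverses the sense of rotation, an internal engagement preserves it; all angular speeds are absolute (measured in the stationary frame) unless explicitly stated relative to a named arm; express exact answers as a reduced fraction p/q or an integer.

7975/2527

4-mesh fixed-axis compound train (all bearings frame-fixed)
mesh 1 [87T→93T]: |ω|/ω_in = 1×87/93 = 29/31, sense flips to −
mesh 2 [93T→63T]: |ω|/ω_in = (29/31)×93/63 = 29/21, sense flips to +
mesh 3 [45T→57T]: |ω|/ω_in = (29/21)×45/57 = 145/133, sense flips to −
mesh 4 [55T→19T]: |ω|/ω_in = (145/133)×55/19 = 7975/2527, sense flips to +
signed output speed (× input speed) = 7975/2527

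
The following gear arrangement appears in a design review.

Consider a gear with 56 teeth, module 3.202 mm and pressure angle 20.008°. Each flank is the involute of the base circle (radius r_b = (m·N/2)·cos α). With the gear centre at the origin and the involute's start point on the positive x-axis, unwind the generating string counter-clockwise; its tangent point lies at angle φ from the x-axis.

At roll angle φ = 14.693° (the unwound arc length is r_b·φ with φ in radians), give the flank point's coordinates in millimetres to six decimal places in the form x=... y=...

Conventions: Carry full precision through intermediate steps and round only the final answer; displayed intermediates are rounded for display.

x=86.969482 y=0.470464

recognized (one wheel, involute flank): single-mesh tooth geometry, m = 3.202, N = 56
pitch radius r_p = m·N/2 = 3.202·56/2 = 89.656000
base radius r_b = r_p·cos α = 89.656000·cos 20.008° = 84.244799
roll angle φ = 14.693° = 0.25644123 rad
x = r_b·(cos φ + φ·sin φ) = 86.969482
y = r_b·(sin φ − φ·cos φ) = 0.470464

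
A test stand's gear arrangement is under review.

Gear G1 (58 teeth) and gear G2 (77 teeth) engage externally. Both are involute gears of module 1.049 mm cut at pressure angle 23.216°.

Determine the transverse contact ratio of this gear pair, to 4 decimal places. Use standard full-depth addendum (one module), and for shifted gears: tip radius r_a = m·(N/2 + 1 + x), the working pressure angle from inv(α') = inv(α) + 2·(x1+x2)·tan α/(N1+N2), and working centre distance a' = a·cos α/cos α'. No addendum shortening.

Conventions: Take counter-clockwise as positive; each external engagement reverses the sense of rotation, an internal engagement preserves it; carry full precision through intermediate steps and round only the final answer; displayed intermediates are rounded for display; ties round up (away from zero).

recognized (one external pair, fixed centres): single-mesh tooth geometry, m = 1.049, N1 = 58, N2 = 77
base radii: r_b1 = 27.957668, r_b2 = 37.116215
tip radii: r_a1 = 31.470000, r_a2 = 41.435500
no profile shift: α' = α, a' = a
action lengths: √(r_a1²−r_b1²) = 14.447480, √(r_a2²−r_b2²) = 18.419751
base pitch p_b = π·m·cos α = 3.028676
CR = (14.447480 + 18.419751 − 70.807500·sin 23.21600°)/3.028676 = 1.636034
contact ratio ≈ 1.6360

1.6360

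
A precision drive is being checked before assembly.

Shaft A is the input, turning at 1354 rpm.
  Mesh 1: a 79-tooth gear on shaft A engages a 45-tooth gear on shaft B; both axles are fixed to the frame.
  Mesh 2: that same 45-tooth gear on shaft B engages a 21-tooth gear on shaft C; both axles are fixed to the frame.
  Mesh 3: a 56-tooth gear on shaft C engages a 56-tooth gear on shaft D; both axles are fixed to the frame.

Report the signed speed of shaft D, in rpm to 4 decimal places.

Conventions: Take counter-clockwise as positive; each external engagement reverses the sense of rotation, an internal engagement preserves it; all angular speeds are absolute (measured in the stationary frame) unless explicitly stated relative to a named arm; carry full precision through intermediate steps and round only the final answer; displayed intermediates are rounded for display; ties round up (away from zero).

recognized (4 fixed axles, 3 meshes): fixed-axis compound train
mesh 1 [79T→45T]: ω = 1354.0000×79/45 = 2377.0222 rpm, sense flips to −
mesh 2 [45T→21T]: ω = 2377.0222×45/21 = 5093.6190 rpm, sense flips to +
mesh 3 [56T→56T]: ω = 5093.6190×56/56 = 5093.6190 rpm, sense flips to −
signed output speed = -5093.6190 rpm

-5093.6190 rpm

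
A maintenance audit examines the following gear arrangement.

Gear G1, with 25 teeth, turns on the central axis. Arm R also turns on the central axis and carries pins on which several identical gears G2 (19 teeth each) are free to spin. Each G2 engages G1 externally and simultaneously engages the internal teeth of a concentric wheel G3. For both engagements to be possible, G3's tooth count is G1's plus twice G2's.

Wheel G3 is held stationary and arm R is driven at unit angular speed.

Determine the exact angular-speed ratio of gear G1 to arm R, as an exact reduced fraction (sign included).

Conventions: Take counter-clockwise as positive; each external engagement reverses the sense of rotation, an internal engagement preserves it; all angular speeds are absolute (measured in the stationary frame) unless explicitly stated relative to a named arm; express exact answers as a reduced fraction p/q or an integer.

planetary set (25T centre, 19T on arm, 63T internal) — Willis relation
ring teeth: 25 + 2·19 = 63
25(ω_sun−ω_arm) = −63(ω_ring−ω_arm),  ω_ring = 0, ω_arm = 1
ω_sun = 1 − (63/25)(0−1) = 88/25
ω_out/ω_in = 88/25

88/25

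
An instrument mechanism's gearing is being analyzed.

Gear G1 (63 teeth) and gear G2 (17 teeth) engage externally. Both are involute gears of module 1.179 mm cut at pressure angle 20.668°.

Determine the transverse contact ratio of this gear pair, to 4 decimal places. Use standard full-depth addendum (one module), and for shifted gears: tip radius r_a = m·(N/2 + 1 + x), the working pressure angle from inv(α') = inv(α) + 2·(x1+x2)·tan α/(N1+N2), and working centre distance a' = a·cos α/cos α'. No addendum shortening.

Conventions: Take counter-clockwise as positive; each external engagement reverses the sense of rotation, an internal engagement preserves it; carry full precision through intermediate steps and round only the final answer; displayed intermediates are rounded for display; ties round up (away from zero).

recognized (one external pair, fixed centres): single-mesh tooth geometry, m = 1.179, N1 = 63, N2 = 17
base radii: r_b1 = 34.748315, r_b2 = 9.376529
tip radii: r_a1 = 38.317500, r_a2 = 11.200500
no profile shift: α' = α, a' = a
action lengths: √(r_a1²−r_b1²) = 16.148853, √(r_a2²−r_b2²) = 6.126328
base pitch p_b = π·m·cos α = 3.465557
CR = (16.148853 + 6.126328 − 47.160000·sin 20.66800°)/3.465557 = 1.624544
contact ratio ≈ 1.6245

1.6245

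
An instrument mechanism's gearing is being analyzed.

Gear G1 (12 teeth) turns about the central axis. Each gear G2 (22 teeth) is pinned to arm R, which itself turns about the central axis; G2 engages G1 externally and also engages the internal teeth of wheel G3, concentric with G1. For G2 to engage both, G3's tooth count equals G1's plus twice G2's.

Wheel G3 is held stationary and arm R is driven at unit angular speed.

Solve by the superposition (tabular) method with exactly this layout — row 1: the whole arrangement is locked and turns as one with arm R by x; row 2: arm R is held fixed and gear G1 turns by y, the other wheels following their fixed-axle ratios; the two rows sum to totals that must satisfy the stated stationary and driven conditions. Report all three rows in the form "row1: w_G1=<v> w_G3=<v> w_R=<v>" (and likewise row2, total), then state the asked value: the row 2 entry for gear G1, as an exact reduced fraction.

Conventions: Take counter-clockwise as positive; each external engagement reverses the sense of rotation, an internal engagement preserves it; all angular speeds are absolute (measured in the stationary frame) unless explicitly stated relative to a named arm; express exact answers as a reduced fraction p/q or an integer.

row1: w_G1=1 w_G3=1 w_R=1
row2: w_G1=14/3 w_G3=-1 w_R=0
total: w_G1=17/3 w_G3=0 w_R=1
asked value: 14/3

class = planetary set [G3 = 12+2·22 = 56; Willis about the carrier]
superposition row 1 [locked train]: every member turns x
row 2 — arm fixed, fixed-axis ratios: sun y, ring −(12/56)·y, arm 0
boundary: total ω_ring = x − (12/56)·y = 0 and total ω_arm = x = 1  ⇒  y = 14/3, x = 1
row 2 ring = −(12/56)·14/3 = -1
totals (row 1 + row 2): sun 1 + 14/3 = 17/3, ring 1 + (-1) = 0, arm 1 + 0 = 1
asked cell (row2, sun) = 14/3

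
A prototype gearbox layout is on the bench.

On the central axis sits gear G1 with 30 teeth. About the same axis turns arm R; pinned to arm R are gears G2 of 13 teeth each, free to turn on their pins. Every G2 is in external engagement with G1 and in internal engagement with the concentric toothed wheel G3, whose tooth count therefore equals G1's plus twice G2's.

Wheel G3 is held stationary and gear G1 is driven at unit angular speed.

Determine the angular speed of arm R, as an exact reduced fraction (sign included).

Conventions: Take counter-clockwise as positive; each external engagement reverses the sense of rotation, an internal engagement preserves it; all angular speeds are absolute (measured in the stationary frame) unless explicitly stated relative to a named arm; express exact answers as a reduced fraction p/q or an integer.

15/43

recognized (axles ride arm R): planetary set, 30/13/56 teeth
ring teeth: 30 + 2·13 = 56
30(ω_sun−ω_arm) = −56(ω_ring−ω_arm),  ω_ring = 0, ω_sun = 1
30(1−ω_arm) = −56(0−ω_arm)  ⇒  86·ω_arm = 30  ⇒  ω_arm = 15/43
exact speed ratio = 15/43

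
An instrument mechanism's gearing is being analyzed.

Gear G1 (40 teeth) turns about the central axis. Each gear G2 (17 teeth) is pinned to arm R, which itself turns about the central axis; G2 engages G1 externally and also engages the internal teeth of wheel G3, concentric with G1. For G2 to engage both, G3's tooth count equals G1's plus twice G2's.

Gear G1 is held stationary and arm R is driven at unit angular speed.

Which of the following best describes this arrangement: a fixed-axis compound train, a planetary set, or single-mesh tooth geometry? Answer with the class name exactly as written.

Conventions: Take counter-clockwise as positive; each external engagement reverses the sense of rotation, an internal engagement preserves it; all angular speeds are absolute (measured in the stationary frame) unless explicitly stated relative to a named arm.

planetary set (40T centre, 17T on arm, 74T internal) — Willis relation
classification: planetary set

planetary set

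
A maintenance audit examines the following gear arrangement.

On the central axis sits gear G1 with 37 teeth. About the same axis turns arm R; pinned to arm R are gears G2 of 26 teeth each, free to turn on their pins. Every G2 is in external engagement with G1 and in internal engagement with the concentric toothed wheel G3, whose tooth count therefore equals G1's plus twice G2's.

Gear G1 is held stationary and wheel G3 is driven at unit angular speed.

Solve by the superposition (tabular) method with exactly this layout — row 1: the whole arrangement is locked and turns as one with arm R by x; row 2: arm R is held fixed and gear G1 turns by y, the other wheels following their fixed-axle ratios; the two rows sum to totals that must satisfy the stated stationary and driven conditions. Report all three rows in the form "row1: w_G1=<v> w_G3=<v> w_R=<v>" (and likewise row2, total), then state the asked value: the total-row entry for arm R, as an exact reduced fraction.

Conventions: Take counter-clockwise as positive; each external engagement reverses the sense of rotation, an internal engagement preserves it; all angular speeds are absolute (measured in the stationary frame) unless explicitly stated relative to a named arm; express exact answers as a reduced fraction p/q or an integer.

row1: w_G1=89/126 w_G3=89/126 w_R=89/126
row2: w_G1=-89/126 w_G3=37/126 w_R=0
total: w_G1=0 w_G3=1 w_R=89/126
asked value: 89/126

planetary set (37T centre, 26T on arm, 89T internal) — Willis relation
superposition row 1 [locked train]: every member turns x
row 2 — arm fixed, fixed-axis ratios: sun y, ring −(37/89)·y, arm 0
boundary: total ω_sun = x + y = 0 and total ω_ring = x − (37/89)·y = 1  ⇒  y = -89/126, x = 89/126
row 2 ring = −(37/89)·(-89/126) = 37/126
totals (row 1 + row 2): sun 89/126 + (-89/126) = 0, ring 89/126 + 37/126 = 1, arm 89/126 + 0 = 89/126
asked cell (total, arm) = 89/126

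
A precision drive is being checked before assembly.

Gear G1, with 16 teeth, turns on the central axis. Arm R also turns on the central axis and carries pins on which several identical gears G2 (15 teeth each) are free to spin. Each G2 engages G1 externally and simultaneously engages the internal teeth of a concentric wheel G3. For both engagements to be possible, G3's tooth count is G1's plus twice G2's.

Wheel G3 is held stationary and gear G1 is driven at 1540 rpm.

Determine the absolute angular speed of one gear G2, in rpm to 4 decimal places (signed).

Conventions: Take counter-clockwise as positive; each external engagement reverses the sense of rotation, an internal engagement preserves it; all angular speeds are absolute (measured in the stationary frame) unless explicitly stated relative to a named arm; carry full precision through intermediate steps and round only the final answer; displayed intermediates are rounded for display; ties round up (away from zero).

-821.3333 rpm

planetary set (16T centre, 15T on arm, 46T internal) — Willis relation
normalise by the input: solve with ω_sun = 1, then scale by 1540 rpm
ring teeth: 16 + 2·15 = 46
16(ω_sun−ω_arm) = −46(ω_ring−ω_arm),  ω_ring = 0, ω_sun = 1
16(1−ω_arm) = −46(0−ω_arm)  ⇒  62·ω_arm = 16  ⇒  ω_arm = 8/31
sun–planet mesh: 16·(1−8/31) = −15·(ω_p−ω_arm)  ⇒  ω_p−ω_arm = -368/465
ω_p = 8/31 − 368/465 = -8/15
scale: ω_p = -8/15 × 1540 rpm = -821.3333 rpm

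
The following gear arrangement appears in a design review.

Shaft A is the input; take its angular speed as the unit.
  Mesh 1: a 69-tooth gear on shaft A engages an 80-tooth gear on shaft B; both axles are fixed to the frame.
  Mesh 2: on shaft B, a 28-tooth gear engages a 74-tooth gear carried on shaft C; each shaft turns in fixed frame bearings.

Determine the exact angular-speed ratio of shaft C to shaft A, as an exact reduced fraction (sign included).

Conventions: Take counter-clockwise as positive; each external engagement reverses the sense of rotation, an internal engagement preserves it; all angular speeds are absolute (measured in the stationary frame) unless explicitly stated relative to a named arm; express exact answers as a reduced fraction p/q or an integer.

483/1480

class = fixed-axis compound train [2 meshes; 2 ratios multiply, 2 sense flips]
mesh 1 [69T→80T]: running ratio 69/80, sense −
mesh 2 [28T→74T]: running ratio 483/1480, sense +
ω_out/ω_in = 483/1480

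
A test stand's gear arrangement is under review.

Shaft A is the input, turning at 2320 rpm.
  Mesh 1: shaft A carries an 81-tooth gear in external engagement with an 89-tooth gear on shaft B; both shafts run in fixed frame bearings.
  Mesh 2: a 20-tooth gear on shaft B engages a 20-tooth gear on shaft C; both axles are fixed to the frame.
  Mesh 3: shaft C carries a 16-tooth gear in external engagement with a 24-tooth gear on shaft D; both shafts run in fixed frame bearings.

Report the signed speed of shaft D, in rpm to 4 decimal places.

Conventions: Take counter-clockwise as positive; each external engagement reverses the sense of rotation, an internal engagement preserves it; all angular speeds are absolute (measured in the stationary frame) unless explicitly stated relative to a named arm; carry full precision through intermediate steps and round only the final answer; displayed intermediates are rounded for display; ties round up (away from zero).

-1407.6404 rpm

3-mesh fixed-axis compound train (all bearings frame-fixed)
mesh 1 [81T→89T]: ω = 2320.0000×81/89 = 2111.4607 rpm, sense flips to −
mesh 2 [20T→20T]: ω = 2111.4607×20/20 = 2111.4607 rpm, sense flips to +
mesh 3 [16T→24T]: ω = 2111.4607×16/24 = 1407.6404 rpm, sense flips to −
signed output speed = -1407.6404 rpm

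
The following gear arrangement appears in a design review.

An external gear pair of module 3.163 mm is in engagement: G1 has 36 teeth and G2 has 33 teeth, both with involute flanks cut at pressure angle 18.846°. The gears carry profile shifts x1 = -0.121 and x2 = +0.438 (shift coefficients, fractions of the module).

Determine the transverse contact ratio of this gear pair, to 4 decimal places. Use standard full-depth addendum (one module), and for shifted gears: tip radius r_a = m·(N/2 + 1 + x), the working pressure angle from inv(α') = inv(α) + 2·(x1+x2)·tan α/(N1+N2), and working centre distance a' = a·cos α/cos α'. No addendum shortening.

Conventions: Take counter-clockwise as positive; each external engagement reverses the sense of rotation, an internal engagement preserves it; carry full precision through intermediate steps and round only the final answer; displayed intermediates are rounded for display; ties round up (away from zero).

1.6508

recognized (one external pair, fixed centres): single-mesh tooth geometry, m = 3.163, N1 = 36, N2 = 33
base radii: r_b1 = 53.881781, r_b2 = 49.391633
tip radii: r_a1 = 59.714277, r_a2 = 56.737894
inv(α') = inv(18.846°) + 2·(-0.121+0.438)·tan α/(36+33) = 0.01553538  ⇒  α' = 20.26896°
a' = a·cos α / cos α' = 109.1235·cos 18.846°/cos 20.26896° = 110.090578
action lengths: √(r_a1²−r_b1²) = 25.740019, √(r_a2²−r_b2²) = 27.922307
base pitch p_b = π·m·cos α = 9.404145
CR = (25.740019 + 27.922307 − 110.090578·sin 20.26896°)/9.404145 = 1.650754
contact ratio ≈ 1.6508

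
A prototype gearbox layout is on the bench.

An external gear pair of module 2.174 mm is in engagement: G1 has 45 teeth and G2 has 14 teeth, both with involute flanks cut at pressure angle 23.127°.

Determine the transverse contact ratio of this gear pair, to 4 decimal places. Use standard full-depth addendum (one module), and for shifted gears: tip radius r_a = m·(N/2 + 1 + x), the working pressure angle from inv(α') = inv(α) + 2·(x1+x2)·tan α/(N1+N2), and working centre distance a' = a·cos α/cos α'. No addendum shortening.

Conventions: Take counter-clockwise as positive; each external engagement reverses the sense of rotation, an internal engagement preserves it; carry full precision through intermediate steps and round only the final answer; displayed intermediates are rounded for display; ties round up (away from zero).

1.4893

class = single-mesh tooth geometry [involute pair 45T × 14T, m = 2.174]
base radii: r_b1 = 44.984020, r_b2 = 13.995028
tip radii: r_a1 = 51.089000, r_a2 = 17.392000
no profile shift: α' = α, a' = a
action lengths: √(r_a1²−r_b1²) = 24.218255, √(r_a2²−r_b2²) = 10.325737
base pitch p_b = π·m·cos α = 6.280954
CR = (24.218255 + 10.325737 − 64.133000·sin 23.12700°)/6.280954 = 1.489334
contact ratio ≈ 1.4893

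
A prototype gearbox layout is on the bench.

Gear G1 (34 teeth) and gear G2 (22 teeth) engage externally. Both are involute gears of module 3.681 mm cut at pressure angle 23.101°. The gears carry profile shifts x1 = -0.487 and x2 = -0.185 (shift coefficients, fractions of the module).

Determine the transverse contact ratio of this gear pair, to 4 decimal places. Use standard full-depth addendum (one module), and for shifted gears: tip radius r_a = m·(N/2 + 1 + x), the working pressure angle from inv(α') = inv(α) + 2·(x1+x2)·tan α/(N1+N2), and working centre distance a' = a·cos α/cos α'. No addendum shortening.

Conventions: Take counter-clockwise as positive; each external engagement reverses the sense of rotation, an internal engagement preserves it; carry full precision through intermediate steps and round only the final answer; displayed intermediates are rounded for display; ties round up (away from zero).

1.7369

class = single-mesh tooth geometry [involute pair 34T × 22T, m = 3.681]
base radii: r_b1 = 57.559241, r_b2 = 37.244215
tip radii: r_a1 = 64.465353, r_a2 = 43.491015
inv(α') = inv(23.101°) + 2·(-0.487-0.185)·tan α/(34+22) = 0.01313090  ⇒  α' = 19.19871°
a' = a·cos α / cos α' = 103.0680·cos 23.101°/cos 19.19871° = 100.386580
action lengths: √(r_a1²−r_b1²) = 29.029562, √(r_a2²−r_b2²) = 22.457445
base pitch p_b = π·m·cos α = 10.636923
CR = (29.029562 + 22.457445 − 100.386580·sin 19.19871°)/10.636923 = 1.736906
contact ratio ≈ 1.7369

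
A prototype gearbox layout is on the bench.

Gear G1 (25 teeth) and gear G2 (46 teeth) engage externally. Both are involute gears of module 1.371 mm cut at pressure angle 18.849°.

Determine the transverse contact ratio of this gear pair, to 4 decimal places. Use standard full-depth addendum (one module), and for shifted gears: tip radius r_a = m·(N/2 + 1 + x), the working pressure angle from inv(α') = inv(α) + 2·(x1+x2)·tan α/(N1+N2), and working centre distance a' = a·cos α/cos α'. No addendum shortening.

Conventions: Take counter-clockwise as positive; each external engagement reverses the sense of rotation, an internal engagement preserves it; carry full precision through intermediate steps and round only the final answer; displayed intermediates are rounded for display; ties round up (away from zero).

1.7307

recognized (one external pair, fixed centres): single-mesh tooth geometry, m = 1.371, N1 = 25, N2 = 46
base radii: r_b1 = 16.218473, r_b2 = 29.841990
tip radii: r_a1 = 18.508500, r_a2 = 32.904000
no profile shift: α' = α, a' = a
action lengths: √(r_a1²−r_b1²) = 8.917719, √(r_a2²−r_b2²) = 13.861056
base pitch p_b = π·m·cos α = 4.076147
CR = (8.917719 + 13.861056 − 48.670500·sin 18.84900°)/4.076147 = 1.730690
contact ratio ≈ 1.7307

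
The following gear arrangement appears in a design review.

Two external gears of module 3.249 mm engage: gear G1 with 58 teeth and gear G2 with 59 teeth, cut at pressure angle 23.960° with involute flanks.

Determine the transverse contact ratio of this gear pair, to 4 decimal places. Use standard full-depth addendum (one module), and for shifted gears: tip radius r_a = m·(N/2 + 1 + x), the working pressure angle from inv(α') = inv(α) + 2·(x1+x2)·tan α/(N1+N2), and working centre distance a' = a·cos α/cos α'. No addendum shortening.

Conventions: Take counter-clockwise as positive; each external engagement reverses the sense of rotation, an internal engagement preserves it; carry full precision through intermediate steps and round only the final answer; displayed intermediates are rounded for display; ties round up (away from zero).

1.5917

single-mesh involute tooth geometry (58T engaging 59T at module 3.249)
base radii: r_b1 = 86.101900, r_b2 = 87.586416
tip radii: r_a1 = 97.470000, r_a2 = 99.094500
no profile shift: α' = α, a' = a
action lengths: √(r_a1²−r_b1²) = 45.682203, √(r_a2²−r_b2²) = 46.350186
base pitch p_b = π·m·cos α = 9.327486
CR = (45.682203 + 46.350186 − 190.066500·sin 23.96000°)/9.327486 = 1.591706
contact ratio ≈ 1.5917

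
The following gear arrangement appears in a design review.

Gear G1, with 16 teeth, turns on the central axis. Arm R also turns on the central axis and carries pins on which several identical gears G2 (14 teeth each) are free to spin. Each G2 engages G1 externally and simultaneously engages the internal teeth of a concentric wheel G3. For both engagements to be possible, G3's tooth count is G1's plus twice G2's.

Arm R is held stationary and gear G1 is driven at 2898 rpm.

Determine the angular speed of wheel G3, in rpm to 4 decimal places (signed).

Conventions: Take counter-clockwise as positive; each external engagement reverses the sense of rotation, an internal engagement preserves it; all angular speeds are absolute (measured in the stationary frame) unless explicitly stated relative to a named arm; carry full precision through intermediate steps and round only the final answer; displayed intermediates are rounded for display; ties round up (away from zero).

planetary set (16T centre, 14T on arm, 44T internal) — Willis relation
normalise by the input: solve with ω_sun = 1, then scale by 2898 rpm
ring teeth: 16 + 2·14 = 44
16(ω_sun−ω_arm) = −44(ω_ring−ω_arm),  ω_arm = 0, ω_sun = 1
ω_ring = 0 − (16/44)(1−0) = -4/11
scale: ω_ring = -4/11 × 2898 rpm = -1053.8182 rpm

-1053.8182 rpm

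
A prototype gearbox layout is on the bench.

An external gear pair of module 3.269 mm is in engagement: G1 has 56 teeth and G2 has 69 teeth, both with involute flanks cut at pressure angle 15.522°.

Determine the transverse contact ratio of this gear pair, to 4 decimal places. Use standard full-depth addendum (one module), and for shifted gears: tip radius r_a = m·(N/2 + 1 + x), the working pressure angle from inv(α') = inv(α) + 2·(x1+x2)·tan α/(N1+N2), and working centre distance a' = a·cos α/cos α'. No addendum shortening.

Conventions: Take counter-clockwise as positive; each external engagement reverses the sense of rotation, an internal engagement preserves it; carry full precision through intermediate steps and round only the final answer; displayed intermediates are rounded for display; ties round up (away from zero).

2.1047

class = single-mesh tooth geometry [involute pair 56T × 69T, m = 3.269]
base radii: r_b1 = 88.193624, r_b2 = 108.667144
tip radii: r_a1 = 94.801000, r_a2 = 116.049500
no profile shift: α' = α, a' = a
action lengths: √(r_a1²−r_b1²) = 34.772321, √(r_a2²−r_b2²) = 40.730067
base pitch p_b = π·m·cos α = 9.895301
CR = (34.772321 + 40.730067 − 204.312500·sin 15.52200°)/9.895301 = 2.104701
contact ratio ≈ 2.1047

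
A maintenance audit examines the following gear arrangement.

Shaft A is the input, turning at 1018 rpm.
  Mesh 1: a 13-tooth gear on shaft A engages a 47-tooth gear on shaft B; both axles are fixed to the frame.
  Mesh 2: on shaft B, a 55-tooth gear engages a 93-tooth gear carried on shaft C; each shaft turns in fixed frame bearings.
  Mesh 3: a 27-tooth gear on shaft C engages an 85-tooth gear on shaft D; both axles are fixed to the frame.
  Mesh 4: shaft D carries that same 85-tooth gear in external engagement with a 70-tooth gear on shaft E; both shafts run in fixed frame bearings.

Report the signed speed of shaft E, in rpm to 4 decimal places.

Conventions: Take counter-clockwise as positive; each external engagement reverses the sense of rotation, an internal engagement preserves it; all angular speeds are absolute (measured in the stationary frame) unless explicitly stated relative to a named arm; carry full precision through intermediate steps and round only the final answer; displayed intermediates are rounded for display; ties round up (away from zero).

+64.2301 rpm

recognized (5 fixed axles, 4 meshes): fixed-axis compound train
mesh 1 [13T→47T]: ω = 1018.0000×13/47 = 281.5745 rpm, sense flips to −
mesh 2 [55T→93T]: ω = 281.5745×55/93 = 166.5225 rpm, sense flips to +
mesh 3 [27T→85T]: ω = 166.5225×27/85 = 52.8954 rpm, sense flips to −
mesh 4 [85T→70T]: ω = 52.8954×85/70 = 64.2301 rpm, sense flips to +
signed output speed = +64.2301 rpm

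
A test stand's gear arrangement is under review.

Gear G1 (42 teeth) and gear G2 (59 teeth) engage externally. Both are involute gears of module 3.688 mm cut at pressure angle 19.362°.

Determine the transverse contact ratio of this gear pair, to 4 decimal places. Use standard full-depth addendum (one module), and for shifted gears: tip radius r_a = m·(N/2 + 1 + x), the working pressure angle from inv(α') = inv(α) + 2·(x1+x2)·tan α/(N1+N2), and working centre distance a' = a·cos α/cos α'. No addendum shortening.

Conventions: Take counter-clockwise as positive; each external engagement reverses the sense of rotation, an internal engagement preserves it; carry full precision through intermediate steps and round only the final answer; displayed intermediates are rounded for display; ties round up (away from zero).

1.7874

single-mesh involute tooth geometry (42T engaging 59T at module 3.688)
base radii: r_b1 = 73.067754, r_b2 = 102.642797
tip radii: r_a1 = 81.136000, r_a2 = 112.484000
no profile shift: α' = α, a' = a
action lengths: √(r_a1²−r_b1²) = 35.272565, √(r_a2²−r_b2²) = 46.012025
base pitch p_b = π·m·cos α = 10.930910
CR = (35.272565 + 46.012025 − 186.244000·sin 19.36200°)/10.930910 = 1.787417
contact ratio ≈ 1.7874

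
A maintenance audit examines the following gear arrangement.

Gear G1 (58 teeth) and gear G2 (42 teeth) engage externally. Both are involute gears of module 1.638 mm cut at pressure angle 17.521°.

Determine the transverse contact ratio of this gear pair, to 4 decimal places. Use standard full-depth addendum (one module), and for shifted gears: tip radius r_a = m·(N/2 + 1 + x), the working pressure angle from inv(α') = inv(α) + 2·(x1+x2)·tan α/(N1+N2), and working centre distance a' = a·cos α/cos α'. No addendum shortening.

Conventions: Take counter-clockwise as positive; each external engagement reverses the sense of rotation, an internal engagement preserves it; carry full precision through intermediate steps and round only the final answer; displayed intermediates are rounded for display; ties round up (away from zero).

1.8975

single-mesh involute tooth geometry (58T engaging 42T at module 1.638)
base radii: r_b1 = 45.298224, r_b2 = 32.802162
tip radii: r_a1 = 49.140000, r_a2 = 36.036000
no profile shift: α' = α, a' = a
action lengths: √(r_a1²−r_b1²) = 19.047585, √(r_a2²−r_b2²) = 14.920169
base pitch p_b = π·m·cos α = 4.907192
CR = (19.047585 + 14.920169 − 81.900000·sin 17.52100°)/4.907192 = 1.897485
contact ratio ≈ 1.8975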